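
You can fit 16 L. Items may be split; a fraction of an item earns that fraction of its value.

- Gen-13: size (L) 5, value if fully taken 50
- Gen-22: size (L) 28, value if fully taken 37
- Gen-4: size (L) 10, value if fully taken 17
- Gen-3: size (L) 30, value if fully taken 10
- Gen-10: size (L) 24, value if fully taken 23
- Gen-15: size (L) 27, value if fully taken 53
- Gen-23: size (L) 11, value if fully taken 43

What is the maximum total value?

Sort by value density: Gen-13 50/5≈10, Gen-23 43/11≈3.91, Gen-15 53/27≈1.96, Gen-4 17/10≈1.7, Gen-22 37/28≈1.32, Gen-10 23/24≈0.958, Gen-3 10/30≈0.333.
Take all of Gen-13 (5 L, value 50) → 11 L left.
Gen-23: take in full, 11 L for value 43 → 0 left.
Total value = 93.

93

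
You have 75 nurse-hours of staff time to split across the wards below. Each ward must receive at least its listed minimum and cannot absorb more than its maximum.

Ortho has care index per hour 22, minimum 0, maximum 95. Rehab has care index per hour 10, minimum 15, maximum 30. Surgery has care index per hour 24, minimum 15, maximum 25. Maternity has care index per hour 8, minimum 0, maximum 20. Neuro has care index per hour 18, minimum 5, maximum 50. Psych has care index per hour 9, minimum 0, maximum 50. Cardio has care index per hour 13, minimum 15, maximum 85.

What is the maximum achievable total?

Meeting every minimum uses 0+15+15+0+5+0+15 = 50 nurse-hours, leaving 25.
Highest care index per hour first: Surgery 24 > Ortho 22 > Neuro 18 > Cardio 13 > Rehab 10 > Psych 9 > Maternity 8.
Surgery: +10 to 25 (cap) — 15 left.
Ortho has room for 95 more but only 15 remain, so it gets 15.
Total = 22×15 + 10×15 + 24×25 + 18×5 + 13×15 = 1365.

1365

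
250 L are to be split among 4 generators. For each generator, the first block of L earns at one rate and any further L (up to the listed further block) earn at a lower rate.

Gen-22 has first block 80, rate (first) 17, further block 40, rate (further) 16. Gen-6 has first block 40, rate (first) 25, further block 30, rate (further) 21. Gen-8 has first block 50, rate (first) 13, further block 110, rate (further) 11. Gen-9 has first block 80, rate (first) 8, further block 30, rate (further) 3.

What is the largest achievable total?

Rank every tier by rate: Gen-6/tier1 25 > Gen-6/tier2 21 > Gen-22/tier1 17 > Gen-22/tier2 16 > Gen-8/tier1 13 > Gen-8/tier2 11 > Gen-9/tier1 8 > Gen-9/tier2 3.
Fill Gen-6 tier1 block (40 at 25) — 210 left.
Fill Gen-6 tier2 block (30 at 21) — 180 left.
Gen-22/tier1 (17): +80 — 100 left.
Gen-22 tier2 at 16: fill all 40 — 60 left.
Gen-8 tier1 at 13: fill all 50 — 10 left.
Gen-8 tier2 at 11: only 10 left, fill 10.
Total = 25×40 + 21×30 + 17×80 + 16×40 + 13×50 + 11×10 = 4390.

4390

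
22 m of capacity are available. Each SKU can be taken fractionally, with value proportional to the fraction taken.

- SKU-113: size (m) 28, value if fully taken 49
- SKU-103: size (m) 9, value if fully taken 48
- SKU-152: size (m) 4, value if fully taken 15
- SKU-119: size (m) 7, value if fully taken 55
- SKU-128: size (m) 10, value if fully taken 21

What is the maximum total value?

122.2

Best value per unit of size first: SKU-119 55/7≈7.86, SKU-103 48/9≈5.33, SKU-152 15/4≈3.75, SKU-128 21/10≈2.1, SKU-113 49/28≈1.75.
SKU-119: take in full, 7 m for value 55 — 15 left.
Take all of SKU-103 (9 m, value 48) — 6 m left.
All 4 m of SKU-152 fit (value 15) — 2 remain.
Only 2 m remain; take 2/10 of SKU-128 for value 21×2/10 = 4.2.
Total value = 122.2.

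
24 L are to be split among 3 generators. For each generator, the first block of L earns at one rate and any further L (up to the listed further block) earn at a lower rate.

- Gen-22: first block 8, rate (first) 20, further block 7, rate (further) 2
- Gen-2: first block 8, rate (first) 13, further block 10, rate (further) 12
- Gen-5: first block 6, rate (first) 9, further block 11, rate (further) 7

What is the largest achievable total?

360

Treat each block as its own option and order by rate: Gen-22/T1 20 > Gen-2/T1 13 > Gen-2/T2 12 > Gen-5/T1 9 > Gen-5/T2 7 > Gen-22/T2 2.
Gen-22 T1 at 20: fill all 8 → 16 left.
Fill Gen-2 T1 block (8 at 13) → 8 left.
8 remain; put them into Gen-2 T2 at 12.
Total = 20×8 + 13×8 + 12×8 = 360.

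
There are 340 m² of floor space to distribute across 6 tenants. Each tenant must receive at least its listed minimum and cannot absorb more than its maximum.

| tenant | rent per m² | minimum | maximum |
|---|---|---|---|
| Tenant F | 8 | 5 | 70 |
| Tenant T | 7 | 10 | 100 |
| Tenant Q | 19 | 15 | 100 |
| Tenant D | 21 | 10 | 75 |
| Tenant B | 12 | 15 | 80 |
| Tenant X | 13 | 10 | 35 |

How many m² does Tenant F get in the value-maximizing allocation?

40

Meeting every minimum uses 5+10+15+10+15+10 = 65 m², leaving 275.
Rank by rent per m²: Tenant D 21 > Tenant Q 19 > Tenant X 13 > Tenant B 12 > Tenant F 8 > Tenant T 7.
Give Tenant D 65 more to hit its cap of 75 — 210 left.
Tenant Q takes 85 more to reach its cap of 100 — 125 left.
Tenant X takes 25 more to reach its cap of 35 — 100 left.
Give Tenant B 65 more to hit its cap of 80 — 35 left.
Only 35 left; Tenant F takes them to reach 40.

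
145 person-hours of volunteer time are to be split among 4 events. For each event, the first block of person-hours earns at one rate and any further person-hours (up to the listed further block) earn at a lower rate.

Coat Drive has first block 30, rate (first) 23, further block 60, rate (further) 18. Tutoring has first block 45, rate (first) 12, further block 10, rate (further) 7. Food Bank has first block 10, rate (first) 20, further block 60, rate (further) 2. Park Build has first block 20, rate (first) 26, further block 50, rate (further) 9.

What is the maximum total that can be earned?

2790

Treat each block as its own option and order by rate: Park Build/first 26 > Coat Drive/first 23 > Food Bank/first 20 > Coat Drive/second 18 > Tutoring/first 12 > Park Build/second 9 > Tutoring/second 7 > Food Bank/second 2.
Fill Park Build first block (20 at 26) — 125 left.
Fill Coat Drive first block (30 at 23) — 95 left.
Food Bank first at 20: fill all 10 — 85 left.
Fill Coat Drive second block (60 at 18) — 25 left.
Tutoring first at 12: only 25 left, fill 25.
Total = 26×20 + 23×30 + 20×10 + 18×60 + 12×25 = 2790.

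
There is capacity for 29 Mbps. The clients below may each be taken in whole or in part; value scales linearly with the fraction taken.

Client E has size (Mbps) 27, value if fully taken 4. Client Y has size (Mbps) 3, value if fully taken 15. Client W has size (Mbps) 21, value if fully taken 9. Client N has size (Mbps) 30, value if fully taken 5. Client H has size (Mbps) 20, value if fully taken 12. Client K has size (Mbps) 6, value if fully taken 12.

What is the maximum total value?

39

Best value per unit of size first: Client Y 15/3≈5, Client K 12/6≈2, Client H 12/20≈0.6, Client W 9/21≈0.429, Client N 5/30≈0.167, Client E 4/27≈0.148.
Take all of Client Y (3 Mbps, value 15) — 26 Mbps left.
Client K: take in full, 6 Mbps for value 12 — 20 left.
Client H: take in full, 20 Mbps for value 12 — 0 left.
Total value = 39.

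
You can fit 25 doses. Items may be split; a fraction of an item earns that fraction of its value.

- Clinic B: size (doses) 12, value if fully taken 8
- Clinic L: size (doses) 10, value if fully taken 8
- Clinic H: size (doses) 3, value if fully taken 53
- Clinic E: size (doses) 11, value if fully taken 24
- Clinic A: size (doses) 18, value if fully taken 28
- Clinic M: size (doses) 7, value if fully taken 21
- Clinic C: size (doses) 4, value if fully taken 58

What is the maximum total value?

156

Sort by value density: Clinic H 53/3≈17.7, Clinic C 58/4≈14.5, Clinic M 21/7≈3, Clinic E 24/11≈2.18, Clinic A 28/18≈1.56, Clinic L 8/10≈0.8, Clinic B 8/12≈0.667.
Take all of Clinic H (3 doses, value 53) — 22 doses left.
Take all of Clinic C (4 doses, value 58) — 18 doses left.
Clinic M: take in full, 7 doses for value 21 — 11 left.
All 11 doses of Clinic E fit (value 24) — 0 remain.
Total value = 156.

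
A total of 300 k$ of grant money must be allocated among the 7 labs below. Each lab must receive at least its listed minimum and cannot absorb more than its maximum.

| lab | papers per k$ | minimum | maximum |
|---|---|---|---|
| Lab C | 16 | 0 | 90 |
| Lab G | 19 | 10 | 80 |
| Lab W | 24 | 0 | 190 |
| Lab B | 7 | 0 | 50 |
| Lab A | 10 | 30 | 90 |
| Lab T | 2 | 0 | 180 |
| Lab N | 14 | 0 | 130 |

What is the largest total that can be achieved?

6380

Meeting every minimum uses 0+10+0+0+30+0+0 = 40 k$, leaving 260.
Order the labs by papers per k$: Lab W 24 > Lab G 19 > Lab C 16 > Lab N 14 > Lab A 10 > Lab B 7 > Lab T 2.
Lab W: +190 to 190 (cap) — 70 left.
Lab G takes 70 more to reach its cap of 80 — 0 left.
Total = 19×80 + 24×190 + 10×30 = 6380.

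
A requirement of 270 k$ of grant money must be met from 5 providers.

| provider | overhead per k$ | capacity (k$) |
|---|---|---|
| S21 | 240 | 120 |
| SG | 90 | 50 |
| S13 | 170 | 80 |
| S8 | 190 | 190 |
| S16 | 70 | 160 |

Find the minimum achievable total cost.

25900

Cheapest first:
Take 160 from S16 at 70 → need 110 more.
SG at 90: take all 50 k$ → 60 still needed.
S13 at 170: take 60 of its 80 → requirement met.
S8, S21: unused.
Cost = 160×70 + 50×90 + 60×170 = 25900.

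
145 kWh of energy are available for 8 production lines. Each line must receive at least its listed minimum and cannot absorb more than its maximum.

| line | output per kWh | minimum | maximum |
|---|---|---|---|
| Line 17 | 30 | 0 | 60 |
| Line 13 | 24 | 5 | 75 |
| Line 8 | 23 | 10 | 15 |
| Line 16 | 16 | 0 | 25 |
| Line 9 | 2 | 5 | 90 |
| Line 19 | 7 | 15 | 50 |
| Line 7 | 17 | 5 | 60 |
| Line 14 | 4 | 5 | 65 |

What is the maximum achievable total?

Meeting every minimum uses 0+5+10+0+5+15+5+5 = 45 kWh, leaving 100.
Rank by output per kWh: Line 17 30 > Line 13 24 > Line 8 23 > Line 7 17 > Line 16 16 > Line 19 7 > Line 14 4 > Line 9 2.
Line 17 takes 60 more to reach its cap of 60 ; 40 left.
Only 40 left; Line 13 takes them to reach 45.
Total = 30×60 + 24×45 + 23×10 + 2×5 + 7×15 + 17×5 + 4×5 = 3330.

3330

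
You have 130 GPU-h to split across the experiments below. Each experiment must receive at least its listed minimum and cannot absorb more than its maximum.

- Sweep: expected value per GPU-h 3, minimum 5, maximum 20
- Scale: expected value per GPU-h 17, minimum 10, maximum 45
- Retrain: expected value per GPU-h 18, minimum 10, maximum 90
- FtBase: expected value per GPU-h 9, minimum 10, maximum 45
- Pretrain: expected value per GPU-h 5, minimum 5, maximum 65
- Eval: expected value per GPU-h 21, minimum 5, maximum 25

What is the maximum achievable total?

Meeting every minimum uses 5+10+10+10+5+5 = 45 GPU-h, leaving 85.
Order the experiments by expected value per GPU-h: Eval 21 > Retrain 18 > Scale 17 > FtBase 9 > Pretrain 5 > Sweep 3.
Eval: +20 to 25 (cap) → 65 left.
Retrain has room for 80 more but only 65 remain, so it gets 75.
Total = 3×5 + 17×10 + 18×75 + 9×10 + 5×5 + 21×25 = 2175.

2175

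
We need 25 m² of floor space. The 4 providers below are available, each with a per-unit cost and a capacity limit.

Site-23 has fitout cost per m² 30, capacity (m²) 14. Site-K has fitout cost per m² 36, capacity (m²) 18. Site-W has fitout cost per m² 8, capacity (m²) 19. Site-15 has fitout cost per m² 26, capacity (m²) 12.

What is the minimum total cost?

Cheapest first:
Take 19 from Site-W at 8 ; need 6 more.
Site-15 (26): take the remaining 6 ; done.
Site-23, Site-K: unused.
Cost = 19×8 + 6×26 = 308.

308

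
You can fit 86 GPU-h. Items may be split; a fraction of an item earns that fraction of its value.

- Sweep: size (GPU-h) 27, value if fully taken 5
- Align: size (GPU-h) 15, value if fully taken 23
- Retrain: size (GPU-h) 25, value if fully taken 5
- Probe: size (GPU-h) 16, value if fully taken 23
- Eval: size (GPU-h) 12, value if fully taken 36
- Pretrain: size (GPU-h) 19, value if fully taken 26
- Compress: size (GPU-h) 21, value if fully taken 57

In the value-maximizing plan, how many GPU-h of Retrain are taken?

3

Best value per unit of size first: Eval 36/12≈3, Compress 57/21≈2.71, Align 23/15≈1.53, Probe 23/16≈1.44, Pretrain 26/19≈1.37, Retrain 5/25≈0.2, Sweep 5/27≈0.185.
All 12 GPU-h of Eval fit (value 36) ; 74 remain.
Take all of Compress (21 GPU-h, value 57) ; 53 GPU-h left.
All 15 GPU-h of Align fit (value 23) ; 38 remain.
Probe: take in full, 16 GPU-h for value 23 ; 22 left.
All 19 GPU-h of Pretrain fit (value 26) ; 3 remain.
Fill the last 3 GPU-h with part of Retrain: 3/25 of it earns 0.6.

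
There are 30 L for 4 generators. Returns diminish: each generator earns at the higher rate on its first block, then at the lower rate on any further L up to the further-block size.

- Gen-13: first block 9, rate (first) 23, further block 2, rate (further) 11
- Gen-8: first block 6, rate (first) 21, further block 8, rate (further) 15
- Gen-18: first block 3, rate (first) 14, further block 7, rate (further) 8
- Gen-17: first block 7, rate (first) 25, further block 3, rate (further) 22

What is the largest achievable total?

Order all 8 blocks by rate: Gen-17/first 25 > Gen-13/first 23 > Gen-17/second 22 > Gen-8/first 21 > Gen-8/second 15 > Gen-18/first 14 > Gen-13/second 11 > Gen-18/second 8.
Fill Gen-17 first block (7 at 25) ; 23 left.
Gen-13/first (23): +9 ; 14 left.
Fill Gen-17 second block (3 at 22) ; 11 left.
Gen-8 first at 21: fill all 6 ; 5 left.
Gen-8/second: +5 of 8 at 15; pool empty.
Total = 25×7 + 23×9 + 22×3 + 21×6 + 15×5 = 649.

649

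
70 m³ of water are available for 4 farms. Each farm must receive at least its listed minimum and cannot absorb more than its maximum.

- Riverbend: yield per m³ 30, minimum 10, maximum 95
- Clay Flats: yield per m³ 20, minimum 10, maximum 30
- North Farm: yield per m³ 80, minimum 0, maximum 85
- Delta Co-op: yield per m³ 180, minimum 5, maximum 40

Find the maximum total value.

Meeting every minimum uses 10+10+0+5 = 25 m³, leaving 45.
Highest yield per m³ first: Delta Co-op 180 > North Farm 80 > Riverbend 30 > Clay Flats 20.
Delta Co-op: +35 to 40 (cap) → 10 left.
North Farm has room for 85 more but only 10 remain, so it gets 10.
Total = 30×10 + 20×10 + 80×10 + 180×40 = 8500.

8500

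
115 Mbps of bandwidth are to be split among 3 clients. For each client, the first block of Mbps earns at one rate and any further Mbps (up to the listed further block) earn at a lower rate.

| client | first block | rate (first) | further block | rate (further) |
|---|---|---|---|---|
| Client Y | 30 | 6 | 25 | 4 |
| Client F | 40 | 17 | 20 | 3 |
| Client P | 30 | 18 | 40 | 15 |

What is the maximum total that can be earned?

Rank every tier by rate: Client P/T1 18 > Client F/T1 17 > Client P/T2 15 > Client Y/T1 6 > Client Y/T2 4 > Client F/T2 3.
Client P T1 at 18: fill all 30 ; 85 left.
Fill Client F T1 block (40 at 17) ; 45 left.
Fill Client P T2 block (40 at 15) ; 5 left.
Client Y/T1: +5 of 30 at 6; pool empty.
Total = 18×30 + 17×40 + 15×40 + 6×5 = 1850.

1850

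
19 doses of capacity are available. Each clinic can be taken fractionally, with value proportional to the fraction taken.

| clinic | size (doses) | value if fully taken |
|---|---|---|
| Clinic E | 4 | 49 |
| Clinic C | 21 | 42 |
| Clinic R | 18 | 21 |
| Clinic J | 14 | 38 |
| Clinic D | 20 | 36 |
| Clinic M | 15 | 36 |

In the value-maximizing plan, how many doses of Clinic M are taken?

Rank by value-to-size ratio: Clinic E 49/4≈12.2, Clinic J 38/14≈2.71, Clinic M 36/15≈2.4, Clinic C 42/21≈2, Clinic D 36/20≈1.8, Clinic R 21/18≈1.17.
Take all of Clinic E (4 doses, value 49) ; 15 doses left.
Clinic J: take in full, 14 doses for value 38 ; 1 left.
Only 1 doses remain; take 1/15 of Clinic M for value 36×1/15 = 2.4.

1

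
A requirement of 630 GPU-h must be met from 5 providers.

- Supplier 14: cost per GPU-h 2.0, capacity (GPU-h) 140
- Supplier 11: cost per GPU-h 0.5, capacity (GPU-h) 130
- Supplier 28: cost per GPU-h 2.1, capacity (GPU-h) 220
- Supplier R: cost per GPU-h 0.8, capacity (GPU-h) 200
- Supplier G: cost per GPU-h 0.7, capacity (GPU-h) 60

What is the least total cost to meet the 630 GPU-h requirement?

757

Fill from the cheapest provider first.
Take 130 from Supplier 11 at 0.5 ; need 500 more.
Supplier G at 0.7: take all 60 GPU-h ; 440 still needed.
Supplier R at 0.8: take all 200 GPU-h ; 240 still needed.
Supplier 14 at 2.0: take all 140 GPU-h ; 100 still needed.
Supplier 28 (2.1): take the remaining 100 ; done.
Cost = 130×0.5 + 60×0.7 + 200×0.8 + 140×2.0 + 100×2.1 = 757.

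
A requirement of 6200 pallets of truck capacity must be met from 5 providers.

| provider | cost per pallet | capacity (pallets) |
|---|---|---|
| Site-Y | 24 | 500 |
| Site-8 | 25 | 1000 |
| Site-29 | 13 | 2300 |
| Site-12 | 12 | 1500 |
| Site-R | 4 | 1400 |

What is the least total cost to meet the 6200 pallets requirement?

Use providers in increasing cost order.
Take 1400 from Site-R at 4 → need 4800 more.
Site-12 at 12: take all 1500 pallets → 3300 still needed.
Site-29 at 13: take all 2300 pallets → 1000 still needed.
Take 500 from Site-Y at 24 → need 500 more.
Site-8 (25): take the remaining 500 → done.
Cost = 1400×4 + 1500×12 + 2300×13 + 500×24 + 500×25 = 78000.

78000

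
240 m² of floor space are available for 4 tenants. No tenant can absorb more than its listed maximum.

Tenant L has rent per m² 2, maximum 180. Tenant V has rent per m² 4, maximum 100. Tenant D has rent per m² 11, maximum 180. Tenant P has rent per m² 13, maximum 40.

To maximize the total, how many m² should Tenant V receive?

20

Rank by rent per m²: Tenant P 13 > Tenant D 11 > Tenant V 4 > Tenant L 2.
Give Tenant P 40 to hit its cap of 40 — 200 left.
Tenant D: +180 to 180 (cap) — 20 left.
Tenant V: +20 (room for 100) → 20. Pool exhausted.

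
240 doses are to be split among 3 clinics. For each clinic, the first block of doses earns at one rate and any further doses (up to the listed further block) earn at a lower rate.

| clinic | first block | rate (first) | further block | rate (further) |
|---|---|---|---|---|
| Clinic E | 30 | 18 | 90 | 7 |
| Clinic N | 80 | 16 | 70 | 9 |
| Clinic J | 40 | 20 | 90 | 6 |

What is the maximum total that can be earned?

3390

Order all 6 blocks by rate: Clinic J/first 20 > Clinic E/first 18 > Clinic N/first 16 > Clinic N/second 9 > Clinic E/second 7 > Clinic J/second 6.
Clinic J first at 20: fill all 40 — 200 left.
Fill Clinic E first block (30 at 18) — 170 left.
Clinic N first at 16: fill all 80 — 90 left.
Clinic N second at 9: fill all 70 — 20 left.
Clinic E/second: +20 of 90 at 7; pool empty.
Total = 20×40 + 18×30 + 16×80 + 9×70 + 7×20 = 3390.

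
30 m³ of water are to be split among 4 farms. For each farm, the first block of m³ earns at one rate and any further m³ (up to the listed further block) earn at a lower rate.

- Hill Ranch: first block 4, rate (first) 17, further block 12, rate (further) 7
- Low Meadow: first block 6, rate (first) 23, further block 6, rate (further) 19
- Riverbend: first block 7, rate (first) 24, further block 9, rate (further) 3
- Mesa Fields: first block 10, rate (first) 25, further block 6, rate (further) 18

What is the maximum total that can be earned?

688

Rank every tier by rate: Mesa Fields/tier1 25 > Riverbend/tier1 24 > Low Meadow/tier1 23 > Low Meadow/tier2 19 > Mesa Fields/tier2 18 > Hill Ranch/tier1 17 > Hill Ranch/tier2 7 > Riverbend/tier2 3.
Mesa Fields tier1 at 25: fill all 10 — 20 left.
Riverbend/tier1 (24): +7 — 13 left.
Fill Low Meadow tier1 block (6 at 23) — 7 left.
Low Meadow tier2 at 19: fill all 6 — 1 left.
1 remain; put them into Mesa Fields tier2 at 18.
Total = 25×10 + 24×7 + 23×6 + 19×6 + 18×1 = 688.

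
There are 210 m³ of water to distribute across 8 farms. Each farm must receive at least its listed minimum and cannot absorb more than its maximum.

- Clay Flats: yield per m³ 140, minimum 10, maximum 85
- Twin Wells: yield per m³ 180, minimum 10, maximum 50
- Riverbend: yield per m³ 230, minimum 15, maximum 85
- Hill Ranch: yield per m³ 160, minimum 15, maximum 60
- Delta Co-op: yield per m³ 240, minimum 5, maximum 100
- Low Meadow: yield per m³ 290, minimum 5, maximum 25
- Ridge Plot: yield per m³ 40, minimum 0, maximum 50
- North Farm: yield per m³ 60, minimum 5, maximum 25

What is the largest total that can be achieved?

47500

Meeting every minimum uses 10+10+15+15+5+5+0+5 = 65 m³, leaving 145.
Order the farms by yield per m³: Low Meadow 290 > Delta Co-op 240 > Riverbend 230 > Twin Wells 180 > Hill Ranch 160 > Clay Flats 140 > North Farm 60 > Ridge Plot 40.
Low Meadow: +20 to 25 (cap) → 125 left.
Delta Co-op takes 95 more to reach its cap of 100 → 30 left.
Riverbend has room for 70 more but only 30 remain, so it gets 45.
Total = 140×10 + 180×10 + 230×45 + 160×15 + 240×100 + 290×25 + 60×5 = 47500.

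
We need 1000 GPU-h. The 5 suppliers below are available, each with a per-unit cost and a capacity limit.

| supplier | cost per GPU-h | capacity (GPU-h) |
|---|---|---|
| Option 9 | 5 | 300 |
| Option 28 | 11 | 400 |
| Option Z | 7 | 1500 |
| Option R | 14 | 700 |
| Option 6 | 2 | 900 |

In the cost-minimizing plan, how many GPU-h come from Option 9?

100

Use suppliers in increasing cost order.
Option 6 at 2: take all 900 GPU-h → 100 still needed.
Take 100 from Option 9 at 5 to finish.
Option Z, Option 28, Option R: unused.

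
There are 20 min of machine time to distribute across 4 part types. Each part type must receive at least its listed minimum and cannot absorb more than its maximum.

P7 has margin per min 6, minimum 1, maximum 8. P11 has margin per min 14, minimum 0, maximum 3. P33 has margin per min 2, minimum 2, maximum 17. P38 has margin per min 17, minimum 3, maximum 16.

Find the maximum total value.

296

Meeting every minimum uses 1+0+2+3 = 6 min, leaving 14.
Rank by margin per min: P38 17 > P11 14 > P7 6 > P33 2.
P38: +13 to 16 (cap) — 1 left.
P11: +1 (room for 3) → 1. Pool exhausted.
Total = 6×1 + 14×1 + 2×2 + 17×16 = 296.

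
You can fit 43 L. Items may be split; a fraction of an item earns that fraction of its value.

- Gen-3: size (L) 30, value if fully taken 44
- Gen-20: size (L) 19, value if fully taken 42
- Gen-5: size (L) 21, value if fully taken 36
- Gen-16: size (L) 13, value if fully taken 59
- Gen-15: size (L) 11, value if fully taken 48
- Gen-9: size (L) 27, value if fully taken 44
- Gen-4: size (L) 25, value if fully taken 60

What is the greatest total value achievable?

152.6

Rank by value-to-size ratio: Gen-16 59/13≈4.54, Gen-15 48/11≈4.36, Gen-4 60/25≈2.4, Gen-20 42/19≈2.21, Gen-5 36/21≈1.71, Gen-9 44/27≈1.63, Gen-3 44/30≈1.47.
Gen-16: take in full, 13 L for value 59 ; 30 left.
Take all of Gen-15 (11 L, value 48) ; 19 L left.
Fill the last 19 L with part of Gen-4: 19/25 of it earns 45.6.
Total value = 152.6.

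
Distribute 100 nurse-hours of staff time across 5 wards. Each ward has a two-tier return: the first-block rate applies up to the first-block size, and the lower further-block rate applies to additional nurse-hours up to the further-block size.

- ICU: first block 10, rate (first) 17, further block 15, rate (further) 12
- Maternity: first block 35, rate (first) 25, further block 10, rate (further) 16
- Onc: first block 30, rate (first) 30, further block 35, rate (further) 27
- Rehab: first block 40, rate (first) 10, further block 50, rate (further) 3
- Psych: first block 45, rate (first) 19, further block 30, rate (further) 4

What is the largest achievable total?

Treat each block as its own option and order by rate: Onc/tier1 30 > Onc/tier2 27 > Maternity/tier1 25 > Psych/tier1 19 > ICU/tier1 17 > Maternity/tier2 16 > ICU/tier2 12 > Rehab/tier1 10 > Psych/tier2 4 > Rehab/tier2 3.
Fill Onc tier1 block (30 at 30) ; 70 left.
Onc tier2 at 27: fill all 35 ; 35 left.
Maternity tier1 at 25: fill all 35 ; 0 left.
Total = 30×30 + 27×35 + 25×35 = 2720.

2720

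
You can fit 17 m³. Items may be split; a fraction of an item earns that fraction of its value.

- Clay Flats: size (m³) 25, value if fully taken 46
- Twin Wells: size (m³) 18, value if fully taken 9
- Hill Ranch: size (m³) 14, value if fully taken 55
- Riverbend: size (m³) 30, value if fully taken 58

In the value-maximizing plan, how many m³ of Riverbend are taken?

3

Best value per unit of size first: Hill Ranch 55/14≈3.93, Riverbend 58/30≈1.93, Clay Flats 46/25≈1.84, Twin Wells 9/18≈0.5.
Hill Ranch: take in full, 14 m³ for value 55 — 3 left.
Only 3 m³ remain; take 3/30 of Riverbend for value 58×3/30 = 5.8.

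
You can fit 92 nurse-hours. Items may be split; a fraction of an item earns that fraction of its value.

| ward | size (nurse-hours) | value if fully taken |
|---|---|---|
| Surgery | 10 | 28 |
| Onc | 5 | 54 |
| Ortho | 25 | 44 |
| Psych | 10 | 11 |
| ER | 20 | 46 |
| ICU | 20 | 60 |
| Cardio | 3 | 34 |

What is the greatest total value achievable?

Sort by value density: Cardio 34/3≈11.3, Onc 54/5≈10.8, ICU 60/20≈3, Surgery 28/10≈2.8, ER 46/20≈2.3, Ortho 44/25≈1.76, Psych 11/10≈1.1.
Take all of Cardio (3 nurse-hours, value 34) → 89 nurse-hours left.
Take all of Onc (5 nurse-hours, value 54) → 84 nurse-hours left.
Take all of ICU (20 nurse-hours, value 60) → 64 nurse-hours left.
Take all of Surgery (10 nurse-hours, value 28) → 54 nurse-hours left.
ER: take in full, 20 nurse-hours for value 46 → 34 left.
Take all of Ortho (25 nurse-hours, value 44) → 9 nurse-hours left.
Fill the last 9 nurse-hours with part of Psych: 9/10 of it earns 9.9.
Total value = 275.9.

275.9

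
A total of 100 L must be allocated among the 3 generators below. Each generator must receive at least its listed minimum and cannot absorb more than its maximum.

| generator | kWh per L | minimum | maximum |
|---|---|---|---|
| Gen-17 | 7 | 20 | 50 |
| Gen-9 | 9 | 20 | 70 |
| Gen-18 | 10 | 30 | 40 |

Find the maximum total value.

900

Meeting every minimum uses 20+20+30 = 70 L, leaving 30.
Order the generators by kWh per L: Gen-18 10 > Gen-9 9 > Gen-17 7.
Gen-18: +10 to 40 (cap) → 20 left.
Gen-9: +20 (room for 50) → 40. Pool exhausted.
Total = 7×20 + 9×40 + 10×40 = 900.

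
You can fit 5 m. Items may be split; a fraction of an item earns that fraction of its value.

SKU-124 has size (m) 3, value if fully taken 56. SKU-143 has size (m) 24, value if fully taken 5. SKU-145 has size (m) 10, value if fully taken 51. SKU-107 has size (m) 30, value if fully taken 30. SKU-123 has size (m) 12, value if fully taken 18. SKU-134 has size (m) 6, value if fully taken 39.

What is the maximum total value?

69

Rank by value-to-size ratio: SKU-124 56/3≈18.7, SKU-134 39/6≈6.5, SKU-145 51/10≈5.1, SKU-123 18/12≈1.5, SKU-107 30/30≈1, SKU-143 5/24≈0.208.
SKU-124: take in full, 3 m for value 56 — 2 left.
Only 2 m remain; take 2/6 of SKU-134 for value 39×2/6 = 13.
Total value = 69.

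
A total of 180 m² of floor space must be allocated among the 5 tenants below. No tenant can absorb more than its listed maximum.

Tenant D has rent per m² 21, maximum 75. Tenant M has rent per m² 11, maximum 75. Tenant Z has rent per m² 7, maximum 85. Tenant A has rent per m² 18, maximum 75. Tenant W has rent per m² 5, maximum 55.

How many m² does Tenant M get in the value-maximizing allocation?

Highest rent per m² first: Tenant D 21 > Tenant A 18 > Tenant M 11 > Tenant Z 7 > Tenant W 5.
Tenant D: +75 to 75 (cap) ; 105 left.
Tenant A takes 75 to reach its cap of 75 ; 30 left.
Only 30 left; Tenant M takes them to reach 30.

30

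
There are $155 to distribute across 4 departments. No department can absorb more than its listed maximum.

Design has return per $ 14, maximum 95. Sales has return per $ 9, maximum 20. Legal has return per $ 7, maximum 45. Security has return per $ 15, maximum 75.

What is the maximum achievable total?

2245

Highest return per $ first: Security 15 > Design 14 > Sales 9 > Legal 7.
Security takes 75 to reach its cap of 75 — 80 left.
Only 80 left; Design takes them to reach 80.
Total = 14×80 + 15×75 = 2245.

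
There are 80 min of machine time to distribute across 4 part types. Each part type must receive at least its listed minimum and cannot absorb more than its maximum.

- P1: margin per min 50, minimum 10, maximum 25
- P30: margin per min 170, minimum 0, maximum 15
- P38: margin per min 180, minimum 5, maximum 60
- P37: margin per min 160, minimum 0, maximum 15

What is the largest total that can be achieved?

Meeting every minimum uses 10+0+5+0 = 15 min, leaving 65.
Order the part types by margin per min: P38 180 > P30 170 > P37 160 > P1 50.
P38: +55 to 60 (cap) ; 10 left.
Only 10 left; P30 takes them to reach 10.
Total = 50×10 + 170×10 + 180×60 = 13000.

13000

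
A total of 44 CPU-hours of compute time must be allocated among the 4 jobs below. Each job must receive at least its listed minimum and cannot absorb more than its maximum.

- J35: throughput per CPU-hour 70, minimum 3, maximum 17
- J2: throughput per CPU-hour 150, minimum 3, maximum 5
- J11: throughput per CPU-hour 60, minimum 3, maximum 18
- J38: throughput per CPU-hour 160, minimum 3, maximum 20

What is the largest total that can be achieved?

Meeting every minimum uses 3+3+3+3 = 12 CPU-hours, leaving 32.
Highest throughput per CPU-hour first: J38 160 > J2 150 > J35 70 > J11 60.
Give J38 17 more to hit its cap of 20 ; 15 left.
J2: +2 to 5 (cap) ; 13 left.
Only 13 left; J35 takes them to reach 16.
Total = 70×16 + 150×5 + 60×3 + 160×20 = 5250.

5250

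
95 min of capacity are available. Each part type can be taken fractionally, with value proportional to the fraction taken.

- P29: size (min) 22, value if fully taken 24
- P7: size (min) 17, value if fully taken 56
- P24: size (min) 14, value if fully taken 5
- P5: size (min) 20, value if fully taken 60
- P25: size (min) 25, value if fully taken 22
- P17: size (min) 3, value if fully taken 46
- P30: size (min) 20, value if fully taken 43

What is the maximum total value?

Best value per unit of size first: P17 46/3≈15.3, P7 56/17≈3.29, P5 60/20≈3, P30 43/20≈2.15, P29 24/22≈1.09, P25 22/25≈0.88, P24 5/14≈0.357.
All 3 min of P17 fit (value 46) → 92 remain.
All 17 min of P7 fit (value 56) → 75 remain.
Take all of P5 (20 min, value 60) → 55 min left.
P30: take in full, 20 min for value 43 → 35 left.
P29: take in full, 22 min for value 24 → 13 left.
Only 13 min remain; take 13/25 of P25 for value 22×13/25 = 11.44.
Total value = 240.44.

240.44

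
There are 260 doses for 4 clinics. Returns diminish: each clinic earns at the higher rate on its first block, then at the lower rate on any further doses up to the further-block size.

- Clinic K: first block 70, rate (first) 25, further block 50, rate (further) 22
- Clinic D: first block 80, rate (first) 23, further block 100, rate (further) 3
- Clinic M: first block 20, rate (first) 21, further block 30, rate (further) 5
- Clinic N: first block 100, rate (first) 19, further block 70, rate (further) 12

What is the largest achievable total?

5870

Rank every tier by rate: Clinic K/tier1 25 > Clinic D/tier1 23 > Clinic K/tier2 22 > Clinic M/tier1 21 > Clinic N/tier1 19 > Clinic N/tier2 12 > Clinic M/tier2 5 > Clinic D/tier2 3.
Fill Clinic K tier1 block (70 at 25) → 190 left.
Fill Clinic D tier1 block (80 at 23) → 110 left.
Fill Clinic K tier2 block (50 at 22) → 60 left.
Clinic M/tier1 (21): +20 → 40 left.
Clinic N/tier1: +40 of 100 at 19; pool empty.
Total = 25×70 + 23×80 + 22×50 + 21×20 + 19×40 = 5870.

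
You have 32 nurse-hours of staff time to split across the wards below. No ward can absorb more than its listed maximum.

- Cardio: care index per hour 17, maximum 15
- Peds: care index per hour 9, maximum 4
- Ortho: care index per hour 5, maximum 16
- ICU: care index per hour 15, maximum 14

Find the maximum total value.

Highest care index per hour first: Cardio 17 > ICU 15 > Peds 9 > Ortho 5.
Cardio takes 15 to reach its cap of 15 — 17 left.
ICU: +14 to 14 (cap) — 3 left.
Peds has room for 4 but only 3 remain, so it gets 3.
Total = 17×15 + 9×3 + 15×14 = 492.

492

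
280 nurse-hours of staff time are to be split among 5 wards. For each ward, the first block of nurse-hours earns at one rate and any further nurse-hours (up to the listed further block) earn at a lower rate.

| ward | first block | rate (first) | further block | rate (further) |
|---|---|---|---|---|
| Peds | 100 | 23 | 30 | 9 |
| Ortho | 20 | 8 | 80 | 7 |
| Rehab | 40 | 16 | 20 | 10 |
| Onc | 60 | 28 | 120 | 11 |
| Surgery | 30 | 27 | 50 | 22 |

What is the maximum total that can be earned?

6530

Rank every tier by rate: Onc/T1 28 > Surgery/T1 27 > Peds/T1 23 > Surgery/T2 22 > Rehab/T1 16 > Onc/T2 11 > Rehab/T2 10 > Peds/T2 9 > Ortho/T1 8 > Ortho/T2 7.
Fill Onc T1 block (60 at 28) → 220 left.
Surgery/T1 (27): +30 → 190 left.
Peds T1 at 23: fill all 100 → 90 left.
Fill Surgery T2 block (50 at 22) → 40 left.
Fill Rehab T1 block (40 at 16) → 0 left.
Total = 28×60 + 27×30 + 23×100 + 22×50 + 16×40 = 6530.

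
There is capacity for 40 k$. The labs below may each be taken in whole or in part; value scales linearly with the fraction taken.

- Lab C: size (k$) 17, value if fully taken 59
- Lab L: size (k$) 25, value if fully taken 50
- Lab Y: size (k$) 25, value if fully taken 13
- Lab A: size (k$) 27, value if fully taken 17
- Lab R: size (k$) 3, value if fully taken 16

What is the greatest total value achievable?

Rank by value-to-size ratio: Lab R 16/3≈5.33, Lab C 59/17≈3.47, Lab L 50/25≈2, Lab A 17/27≈0.63, Lab Y 13/25≈0.52.
Lab R: take in full, 3 k$ for value 16 — 37 left.
Lab C: take in full, 17 k$ for value 59 — 20 left.
20 k$ left: a 20/25 share of Lab L gives 50×20/25 = 40.
Total value = 115.

115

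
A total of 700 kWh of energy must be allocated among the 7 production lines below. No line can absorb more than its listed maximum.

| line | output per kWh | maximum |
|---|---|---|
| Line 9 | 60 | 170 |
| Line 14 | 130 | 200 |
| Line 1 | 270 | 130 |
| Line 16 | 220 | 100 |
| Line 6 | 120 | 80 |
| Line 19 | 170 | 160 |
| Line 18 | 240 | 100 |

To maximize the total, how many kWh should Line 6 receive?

10

Rank by output per kWh: Line 1 270 > Line 18 240 > Line 16 220 > Line 19 170 > Line 14 130 > Line 6 120 > Line 9 60.
Line 1: +130 to 130 (cap) — 570 left.
Line 18: +100 to 100 (cap) — 470 left.
Line 16 takes 100 to reach its cap of 100 — 370 left.
Line 19 takes 160 to reach its cap of 160 — 210 left.
Line 14: +200 to 200 (cap) — 10 left.
Line 6: +10 (room for 80) → 10. Pool exhausted.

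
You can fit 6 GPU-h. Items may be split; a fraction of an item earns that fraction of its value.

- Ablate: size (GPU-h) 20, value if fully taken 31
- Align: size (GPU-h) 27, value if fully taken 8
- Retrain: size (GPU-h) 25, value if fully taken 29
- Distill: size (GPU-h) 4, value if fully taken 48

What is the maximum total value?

Rank by value-to-size ratio: Distill 48/4≈12, Ablate 31/20≈1.55, Retrain 29/25≈1.16, Align 8/27≈0.296.
All 4 GPU-h of Distill fit (value 48) — 2 remain.
Only 2 GPU-h remain; take 2/20 of Ablate for value 31×2/20 = 3.1.
Total value = 51.1.

51.1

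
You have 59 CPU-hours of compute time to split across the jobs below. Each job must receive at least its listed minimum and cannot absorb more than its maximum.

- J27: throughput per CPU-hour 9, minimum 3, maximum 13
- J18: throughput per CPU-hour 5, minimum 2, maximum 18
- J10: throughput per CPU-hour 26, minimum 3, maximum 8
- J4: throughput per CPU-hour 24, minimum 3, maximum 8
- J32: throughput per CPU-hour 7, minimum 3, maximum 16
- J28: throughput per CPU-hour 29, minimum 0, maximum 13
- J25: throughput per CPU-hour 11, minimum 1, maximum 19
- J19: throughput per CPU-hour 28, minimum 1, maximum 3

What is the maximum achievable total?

1128

Meeting every minimum uses 3+2+3+3+3+0+1+1 = 16 CPU-hours, leaving 43.
Rank by throughput per CPU-hour: J28 29 > J19 28 > J10 26 > J4 24 > J25 11 > J27 9 > J32 7 > J18 5.
Give J28 13 more to hit its cap of 13 — 30 left.
J19: +2 to 3 (cap) — 28 left.
J10: +5 to 8 (cap) — 23 left.
J4 takes 5 more to reach its cap of 8 — 18 left.
J25 takes 18 more to reach its cap of 19 — 0 left.
Total = 9×3 + 5×2 + 26×8 + 24×8 + 7×3 + 29×13 + 11×19 + 28×3 = 1128.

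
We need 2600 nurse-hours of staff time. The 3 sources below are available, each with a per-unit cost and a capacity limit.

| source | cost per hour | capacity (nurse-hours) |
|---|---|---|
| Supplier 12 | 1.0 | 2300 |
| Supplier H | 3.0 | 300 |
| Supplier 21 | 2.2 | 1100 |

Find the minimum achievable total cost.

Cheapest first:
Supplier 12 at 1.0: take all 2300 nurse-hours → 300 still needed.
Supplier 21 (2.2): take the remaining 300 → done.
Supplier H: unused.
Cost = 2300×1.0 + 300×2.2 = 2960.

2960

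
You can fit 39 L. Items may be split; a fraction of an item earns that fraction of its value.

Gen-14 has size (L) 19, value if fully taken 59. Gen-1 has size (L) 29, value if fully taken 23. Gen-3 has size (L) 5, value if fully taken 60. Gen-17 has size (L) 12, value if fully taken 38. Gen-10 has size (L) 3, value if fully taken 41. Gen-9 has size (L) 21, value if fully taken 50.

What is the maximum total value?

198

Rank by value-to-size ratio: Gen-10 41/3≈13.7, Gen-3 60/5≈12, Gen-17 38/12≈3.17, Gen-14 59/19≈3.11, Gen-9 50/21≈2.38, Gen-1 23/29≈0.793.
All 3 L of Gen-10 fit (value 41) ; 36 remain.
Take all of Gen-3 (5 L, value 60) ; 31 L left.
Gen-17: take in full, 12 L for value 38 ; 19 left.
Take all of Gen-14 (19 L, value 59) ; 0 L left.
Total value = 198.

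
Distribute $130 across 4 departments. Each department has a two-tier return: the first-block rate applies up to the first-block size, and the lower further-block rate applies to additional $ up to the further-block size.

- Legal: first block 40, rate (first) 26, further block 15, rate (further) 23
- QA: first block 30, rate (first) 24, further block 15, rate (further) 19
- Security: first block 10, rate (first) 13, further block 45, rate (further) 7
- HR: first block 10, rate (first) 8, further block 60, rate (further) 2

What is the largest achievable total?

2670

Treat each block as its own option and order by rate: Legal/T1 26 > QA/T1 24 > Legal/T2 23 > QA/T2 19 > Security/T1 13 > HR/T1 8 > Security/T2 7 > HR/T2 2.
Fill Legal T1 block (40 at 26) → 90 left.
QA T1 at 24: fill all 30 → 60 left.
Legal/T2 (23): +15 → 45 left.
QA T2 at 19: fill all 15 → 30 left.
Security/T1 (13): +10 → 20 left.
HR T1 at 8: fill all 10 → 10 left.
Security/T2: +10 of 45 at 7; pool empty.
Total = 26×40 + 24×30 + 23×15 + 19×15 + 13×10 + 8×10 + 7×10 = 2670.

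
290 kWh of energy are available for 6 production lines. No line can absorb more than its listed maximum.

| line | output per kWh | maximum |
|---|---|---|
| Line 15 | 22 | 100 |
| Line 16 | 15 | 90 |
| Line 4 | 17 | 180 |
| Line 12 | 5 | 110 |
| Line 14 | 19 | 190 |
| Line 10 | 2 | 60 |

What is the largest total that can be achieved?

Order the production lines by output per kWh: Line 15 22 > Line 14 19 > Line 4 17 > Line 16 15 > Line 12 5 > Line 10 2.
Line 15: +100 to 100 (cap) ; 190 left.
Give Line 14 190 to hit its cap of 190 ; 0 left.
Total = 22×100 + 19×190 = 5810.

5810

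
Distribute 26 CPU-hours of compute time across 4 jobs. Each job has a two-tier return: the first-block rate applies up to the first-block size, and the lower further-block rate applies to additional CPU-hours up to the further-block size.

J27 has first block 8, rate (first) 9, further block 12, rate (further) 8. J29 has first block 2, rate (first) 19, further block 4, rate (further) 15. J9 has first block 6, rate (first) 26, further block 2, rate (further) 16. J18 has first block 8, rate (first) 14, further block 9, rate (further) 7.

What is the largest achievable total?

Treat each block as its own option and order by rate: J9/tier1 26 > J29/tier1 19 > J9/tier2 16 > J29/tier2 15 > J18/tier1 14 > J27/tier1 9 > J27/tier2 8 > J18/tier2 7.
J9 tier1 at 26: fill all 6 → 20 left.
J29 tier1 at 19: fill all 2 → 18 left.
J9/tier2 (16): +2 → 16 left.
J29 tier2 at 15: fill all 4 → 12 left.
J18/tier1 (14): +8 → 4 left.
4 remain; put them into J27 tier1 at 9.
Total = 26×6 + 19×2 + 16×2 + 15×4 + 14×8 + 9×4 = 434.

434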